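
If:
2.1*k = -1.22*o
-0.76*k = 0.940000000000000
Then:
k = -1.24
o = 2.13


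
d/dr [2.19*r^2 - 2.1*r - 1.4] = 4.38*r - 2.1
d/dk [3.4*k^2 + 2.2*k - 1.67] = 6.8*k + 2.2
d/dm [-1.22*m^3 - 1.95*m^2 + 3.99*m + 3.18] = -3.66*m^2 - 3.9*m + 3.99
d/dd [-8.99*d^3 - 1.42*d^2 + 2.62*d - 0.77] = -26.97*d^2 - 2.84*d + 2.62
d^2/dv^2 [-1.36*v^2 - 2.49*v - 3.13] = -2.72000000000000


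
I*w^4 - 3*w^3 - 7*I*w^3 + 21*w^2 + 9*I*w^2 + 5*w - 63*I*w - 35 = (w - 7)*(w - I)*(w + 5*I)*(I*w + 1)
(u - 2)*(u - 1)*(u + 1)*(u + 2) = u^4 - 5*u^2 + 4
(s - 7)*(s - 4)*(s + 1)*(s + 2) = s^4 - 8*s^3 - 3*s^2 + 62*s + 56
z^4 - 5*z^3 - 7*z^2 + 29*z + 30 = (z - 5)*(z - 3)*(z + 1)*(z + 2)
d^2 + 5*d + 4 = (d + 1)*(d + 4)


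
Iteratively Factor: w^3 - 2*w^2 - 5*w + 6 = (w - 1)*(w^2 - w - 6) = (w - 1)*(w + 2)*(w - 3)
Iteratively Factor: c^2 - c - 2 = (c - 2)*(c + 1)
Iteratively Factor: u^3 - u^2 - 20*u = (u + 4)*(u^2 - 5*u) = (u - 5)*(u + 4)*(u)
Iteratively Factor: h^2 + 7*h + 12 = (h + 3)*(h + 4)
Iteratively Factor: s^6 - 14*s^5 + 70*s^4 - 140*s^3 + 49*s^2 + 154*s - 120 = (s - 1)*(s^5 - 13*s^4 + 57*s^3 - 83*s^2 - 34*s + 120) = (s - 1)*(s + 1)*(s^4 - 14*s^3 + 71*s^2 - 154*s + 120) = (s - 3)*(s - 1)*(s + 1)*(s^3 - 11*s^2 + 38*s - 40) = (s - 3)*(s - 2)*(s - 1)*(s + 1)*(s^2 - 9*s + 20) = (s - 4)*(s - 3)*(s - 2)*(s - 1)*(s + 1)*(s - 5)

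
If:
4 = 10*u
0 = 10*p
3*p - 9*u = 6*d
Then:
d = -3/5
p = 0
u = 2/5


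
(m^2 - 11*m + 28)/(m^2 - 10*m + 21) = (m - 4)/(m - 3)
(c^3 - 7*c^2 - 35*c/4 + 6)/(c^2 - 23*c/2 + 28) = (4*c^2 + 4*c - 3)/(2*(2*c - 7))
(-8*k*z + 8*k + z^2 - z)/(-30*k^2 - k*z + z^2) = (8*k*z - 8*k - z^2 + z)/(30*k^2 + k*z - z^2)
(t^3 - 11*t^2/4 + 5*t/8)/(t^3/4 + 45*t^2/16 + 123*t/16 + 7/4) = 2*t*(8*t^2 - 22*t + 5)/(4*t^3 + 45*t^2 + 123*t + 28)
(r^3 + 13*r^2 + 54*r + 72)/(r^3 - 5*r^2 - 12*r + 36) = (r^2 + 10*r + 24)/(r^2 - 8*r + 12)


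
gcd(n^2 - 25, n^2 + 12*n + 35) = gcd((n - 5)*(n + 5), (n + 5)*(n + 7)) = n + 5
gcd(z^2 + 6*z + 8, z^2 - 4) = z + 2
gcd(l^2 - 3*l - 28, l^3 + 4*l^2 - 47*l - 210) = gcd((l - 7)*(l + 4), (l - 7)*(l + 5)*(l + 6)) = l - 7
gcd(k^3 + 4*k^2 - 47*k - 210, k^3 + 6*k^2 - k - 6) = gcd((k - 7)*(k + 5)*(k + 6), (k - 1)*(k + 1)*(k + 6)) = k + 6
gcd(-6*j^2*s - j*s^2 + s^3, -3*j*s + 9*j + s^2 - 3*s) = -3*j + s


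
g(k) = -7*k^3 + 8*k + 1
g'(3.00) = -181.00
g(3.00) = -164.00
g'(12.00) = -3016.00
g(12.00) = -11999.00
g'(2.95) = -174.75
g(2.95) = -155.11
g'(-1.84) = -63.10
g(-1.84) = 29.89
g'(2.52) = -125.36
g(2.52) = -90.86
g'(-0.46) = 3.56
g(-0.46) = -2.00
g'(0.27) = 6.47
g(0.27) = 3.02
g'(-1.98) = -74.33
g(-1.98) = 39.50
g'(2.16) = -89.98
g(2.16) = -52.26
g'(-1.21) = -22.75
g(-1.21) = 3.72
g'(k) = 8 - 21*k^2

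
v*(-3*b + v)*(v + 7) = -3*b*v^2 - 21*b*v + v^3 + 7*v^2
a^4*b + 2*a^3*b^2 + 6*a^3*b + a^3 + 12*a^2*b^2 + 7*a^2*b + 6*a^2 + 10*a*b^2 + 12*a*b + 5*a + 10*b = (a + 1)*(a + 5)*(a + 2*b)*(a*b + 1)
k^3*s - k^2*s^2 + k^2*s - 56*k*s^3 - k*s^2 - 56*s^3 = (k - 8*s)*(k + 7*s)*(k*s + s)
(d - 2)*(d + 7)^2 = d^3 + 12*d^2 + 21*d - 98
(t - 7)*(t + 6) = t^2 - t - 42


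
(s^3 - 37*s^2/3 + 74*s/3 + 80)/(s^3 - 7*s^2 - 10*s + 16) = (s^2 - 13*s/3 - 10)/(s^2 + s - 2)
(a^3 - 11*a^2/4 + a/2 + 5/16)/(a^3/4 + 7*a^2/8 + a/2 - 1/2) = (8*a^2 - 18*a - 5)/(2*(a^2 + 4*a + 4))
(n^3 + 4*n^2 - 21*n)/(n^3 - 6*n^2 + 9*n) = (n + 7)/(n - 3)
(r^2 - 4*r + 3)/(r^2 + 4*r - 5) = (r - 3)/(r + 5)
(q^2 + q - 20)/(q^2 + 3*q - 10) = (q - 4)/(q - 2)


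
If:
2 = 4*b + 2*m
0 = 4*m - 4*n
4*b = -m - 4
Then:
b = -5/2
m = 6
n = 6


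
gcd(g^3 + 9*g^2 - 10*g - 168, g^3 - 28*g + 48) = g^2 + 2*g - 24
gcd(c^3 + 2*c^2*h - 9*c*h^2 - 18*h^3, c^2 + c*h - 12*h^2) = c - 3*h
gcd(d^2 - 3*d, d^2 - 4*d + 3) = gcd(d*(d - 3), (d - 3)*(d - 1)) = d - 3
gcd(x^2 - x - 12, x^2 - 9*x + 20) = x - 4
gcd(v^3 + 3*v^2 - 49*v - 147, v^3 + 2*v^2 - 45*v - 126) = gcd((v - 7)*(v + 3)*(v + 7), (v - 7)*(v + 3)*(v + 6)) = v^2 - 4*v - 21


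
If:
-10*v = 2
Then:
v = -1/5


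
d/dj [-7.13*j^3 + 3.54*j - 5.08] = 3.54 - 21.39*j^2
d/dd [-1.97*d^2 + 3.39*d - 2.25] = 3.39 - 3.94*d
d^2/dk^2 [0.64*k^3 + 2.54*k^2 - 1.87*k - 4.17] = 3.84*k + 5.08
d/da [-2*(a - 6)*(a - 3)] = 18 - 4*a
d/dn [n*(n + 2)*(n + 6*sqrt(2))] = 3*n^2 + 4*n + 12*sqrt(2)*n + 12*sqrt(2)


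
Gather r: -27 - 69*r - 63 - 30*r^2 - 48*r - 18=-30*r^2 - 117*r - 108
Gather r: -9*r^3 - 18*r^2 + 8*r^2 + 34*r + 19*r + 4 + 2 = -9*r^3 - 10*r^2 + 53*r + 6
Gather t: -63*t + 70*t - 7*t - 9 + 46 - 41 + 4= 0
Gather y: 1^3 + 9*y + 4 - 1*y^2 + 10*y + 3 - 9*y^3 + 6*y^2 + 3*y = -9*y^3 + 5*y^2 + 22*y + 8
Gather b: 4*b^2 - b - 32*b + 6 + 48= 4*b^2 - 33*b + 54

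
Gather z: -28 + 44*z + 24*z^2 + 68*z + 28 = 24*z^2 + 112*z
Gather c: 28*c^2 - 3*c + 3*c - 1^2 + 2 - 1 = 28*c^2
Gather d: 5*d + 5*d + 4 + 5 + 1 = 10*d + 10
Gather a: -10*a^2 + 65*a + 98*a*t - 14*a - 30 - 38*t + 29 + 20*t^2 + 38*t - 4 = -10*a^2 + a*(98*t + 51) + 20*t^2 - 5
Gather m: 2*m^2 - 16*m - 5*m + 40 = 2*m^2 - 21*m + 40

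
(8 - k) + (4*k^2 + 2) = 4*k^2 - k + 10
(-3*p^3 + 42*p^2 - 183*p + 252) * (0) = 0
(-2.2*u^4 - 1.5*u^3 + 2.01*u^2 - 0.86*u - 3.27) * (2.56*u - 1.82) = -5.632*u^5 + 0.164000000000001*u^4 + 7.8756*u^3 - 5.8598*u^2 - 6.806*u + 5.9514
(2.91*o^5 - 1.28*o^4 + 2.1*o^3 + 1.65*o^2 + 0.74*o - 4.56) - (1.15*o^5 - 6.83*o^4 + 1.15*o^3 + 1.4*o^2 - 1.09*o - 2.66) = 1.76*o^5 + 5.55*o^4 + 0.95*o^3 + 0.25*o^2 + 1.83*o - 1.9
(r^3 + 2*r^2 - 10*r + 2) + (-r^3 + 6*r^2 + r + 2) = 8*r^2 - 9*r + 4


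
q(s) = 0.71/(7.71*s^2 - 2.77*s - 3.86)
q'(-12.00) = 0.00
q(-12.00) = 0.00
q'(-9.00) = 0.00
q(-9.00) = 0.00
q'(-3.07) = 0.01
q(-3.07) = 0.01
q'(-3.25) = 0.01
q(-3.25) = 0.01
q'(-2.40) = 0.01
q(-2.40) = 0.02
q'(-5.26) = 0.00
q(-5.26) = 0.00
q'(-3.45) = 0.00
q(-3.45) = 0.01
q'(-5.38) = 0.00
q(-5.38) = 0.00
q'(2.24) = -0.03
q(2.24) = 0.02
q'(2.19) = -0.03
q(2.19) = 0.03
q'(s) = 0.71*(2.77 - 15.42*s)/(7.71*s^2 - 2.77*s - 3.86)^2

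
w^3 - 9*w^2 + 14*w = w*(w - 7)*(w - 2)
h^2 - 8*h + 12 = (h - 6)*(h - 2)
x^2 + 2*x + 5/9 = (x + 1/3)*(x + 5/3)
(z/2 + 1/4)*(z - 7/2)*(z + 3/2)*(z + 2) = z^4/2 + z^3/4 - 37*z^2/8 - 121*z/16 - 21/8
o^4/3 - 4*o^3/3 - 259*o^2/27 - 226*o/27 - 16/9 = (o/3 + 1)*(o - 8)*(o + 1/3)*(o + 2/3)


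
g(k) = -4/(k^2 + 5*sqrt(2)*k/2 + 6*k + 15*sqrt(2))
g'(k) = -4*(-2*k - 6 - 5*sqrt(2)/2)/(k^2 + 5*sqrt(2)*k/2 + 6*k + 15*sqrt(2))^2 = 8*(4*k + 5*sqrt(2) + 12)/(2*k^2 + 5*sqrt(2)*k + 12*k + 30*sqrt(2))^2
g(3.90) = -0.05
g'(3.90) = 0.01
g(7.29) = -0.03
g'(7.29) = 0.00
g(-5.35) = 3.39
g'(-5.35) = -3.35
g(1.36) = -0.11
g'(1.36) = 0.04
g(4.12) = -0.05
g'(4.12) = 0.01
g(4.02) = -0.05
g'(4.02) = 0.01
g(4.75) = -0.04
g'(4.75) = 0.01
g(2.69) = -0.07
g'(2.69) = 0.02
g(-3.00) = -2.49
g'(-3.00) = 5.48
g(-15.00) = -0.04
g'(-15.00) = -0.00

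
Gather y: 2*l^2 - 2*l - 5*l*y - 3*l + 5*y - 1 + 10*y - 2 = 2*l^2 - 5*l + y*(15 - 5*l) - 3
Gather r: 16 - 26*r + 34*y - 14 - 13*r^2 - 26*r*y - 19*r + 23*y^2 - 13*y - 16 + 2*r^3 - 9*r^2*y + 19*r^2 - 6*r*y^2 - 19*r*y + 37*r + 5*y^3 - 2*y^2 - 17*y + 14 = 2*r^3 + r^2*(6 - 9*y) + r*(-6*y^2 - 45*y - 8) + 5*y^3 + 21*y^2 + 4*y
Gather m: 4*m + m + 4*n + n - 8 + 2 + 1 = 5*m + 5*n - 5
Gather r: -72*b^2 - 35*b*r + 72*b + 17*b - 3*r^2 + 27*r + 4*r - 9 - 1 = -72*b^2 + 89*b - 3*r^2 + r*(31 - 35*b) - 10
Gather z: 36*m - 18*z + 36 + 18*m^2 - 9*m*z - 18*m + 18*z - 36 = 18*m^2 - 9*m*z + 18*m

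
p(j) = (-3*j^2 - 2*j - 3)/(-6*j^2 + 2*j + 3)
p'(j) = (-6*j - 2)/(-6*j^2 + 2*j + 3) + (12*j - 2)*(-3*j^2 - 2*j - 3)/(-6*j^2 + 2*j + 3)^2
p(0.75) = -5.50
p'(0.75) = -40.00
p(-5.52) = 0.44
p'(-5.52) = -0.01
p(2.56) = 0.89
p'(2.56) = -0.26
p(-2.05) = 0.44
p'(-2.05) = 0.05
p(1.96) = 1.14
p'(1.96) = -0.67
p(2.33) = 0.96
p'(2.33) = -0.36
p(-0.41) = -2.29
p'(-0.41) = 13.93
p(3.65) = 0.72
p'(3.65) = -0.09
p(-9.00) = 0.46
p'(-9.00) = 0.00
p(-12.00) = 0.46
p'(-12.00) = 0.00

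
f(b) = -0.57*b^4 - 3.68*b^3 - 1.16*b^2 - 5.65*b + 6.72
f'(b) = -2.28*b^3 - 11.04*b^2 - 2.32*b - 5.65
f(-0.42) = 9.14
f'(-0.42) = -6.45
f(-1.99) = 33.43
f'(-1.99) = -26.78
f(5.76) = -1395.00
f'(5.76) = -821.01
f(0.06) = 6.38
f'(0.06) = -5.83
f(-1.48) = 21.74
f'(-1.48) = -19.01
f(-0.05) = 7.00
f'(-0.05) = -5.56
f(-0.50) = 9.68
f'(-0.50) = -6.96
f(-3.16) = 72.28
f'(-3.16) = -36.62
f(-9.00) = -1093.44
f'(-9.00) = 783.11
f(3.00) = -166.20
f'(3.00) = -173.53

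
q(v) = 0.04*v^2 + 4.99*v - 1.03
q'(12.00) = 5.95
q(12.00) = 64.61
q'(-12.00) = 4.03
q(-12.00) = -55.15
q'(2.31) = 5.17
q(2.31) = 10.71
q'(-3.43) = 4.72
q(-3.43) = -17.68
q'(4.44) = 5.35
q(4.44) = 21.91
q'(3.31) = 5.25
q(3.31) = 15.93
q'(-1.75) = 4.85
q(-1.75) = -9.64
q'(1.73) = 5.13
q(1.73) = 7.72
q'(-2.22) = 4.81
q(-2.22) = -11.91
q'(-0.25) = 4.97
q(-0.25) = -2.28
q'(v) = 0.08*v + 4.99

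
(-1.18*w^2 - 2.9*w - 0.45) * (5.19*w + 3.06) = -6.1242*w^3 - 18.6618*w^2 - 11.2095*w - 1.377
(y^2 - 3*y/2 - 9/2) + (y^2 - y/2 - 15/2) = 2*y^2 - 2*y - 12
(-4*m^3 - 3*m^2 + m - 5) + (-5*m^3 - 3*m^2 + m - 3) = -9*m^3 - 6*m^2 + 2*m - 8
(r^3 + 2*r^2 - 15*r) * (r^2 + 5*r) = r^5 + 7*r^4 - 5*r^3 - 75*r^2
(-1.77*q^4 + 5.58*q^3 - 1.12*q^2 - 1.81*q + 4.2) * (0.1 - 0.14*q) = 0.2478*q^5 - 0.9582*q^4 + 0.7148*q^3 + 0.1414*q^2 - 0.769*q + 0.42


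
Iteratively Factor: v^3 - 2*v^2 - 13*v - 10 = (v + 1)*(v^2 - 3*v - 10) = (v - 5)*(v + 1)*(v + 2)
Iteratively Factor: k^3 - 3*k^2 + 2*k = (k - 2)*(k^2 - k) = k*(k - 2)*(k - 1)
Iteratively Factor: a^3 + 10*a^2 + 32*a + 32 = (a + 2)*(a^2 + 8*a + 16) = (a + 2)*(a + 4)*(a + 4)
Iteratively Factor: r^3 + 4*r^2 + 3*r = (r + 3)*(r^2 + r) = r*(r + 3)*(r + 1)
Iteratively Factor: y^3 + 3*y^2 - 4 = (y + 2)*(y^2 + y - 2) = (y - 1)*(y + 2)*(y + 2)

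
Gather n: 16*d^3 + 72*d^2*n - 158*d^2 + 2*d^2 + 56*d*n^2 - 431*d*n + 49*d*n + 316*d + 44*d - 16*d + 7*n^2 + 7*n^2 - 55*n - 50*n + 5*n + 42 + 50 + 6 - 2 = 16*d^3 - 156*d^2 + 344*d + n^2*(56*d + 14) + n*(72*d^2 - 382*d - 100) + 96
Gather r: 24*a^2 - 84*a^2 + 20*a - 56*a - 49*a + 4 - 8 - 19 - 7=-60*a^2 - 85*a - 30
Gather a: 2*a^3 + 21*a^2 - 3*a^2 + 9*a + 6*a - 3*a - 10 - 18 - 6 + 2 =2*a^3 + 18*a^2 + 12*a - 32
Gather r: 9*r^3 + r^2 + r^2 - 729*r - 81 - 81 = 9*r^3 + 2*r^2 - 729*r - 162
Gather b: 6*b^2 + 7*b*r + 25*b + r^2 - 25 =6*b^2 + b*(7*r + 25) + r^2 - 25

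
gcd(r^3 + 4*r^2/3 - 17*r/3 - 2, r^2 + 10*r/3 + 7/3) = 1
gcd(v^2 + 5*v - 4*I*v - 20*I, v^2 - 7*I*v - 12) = v - 4*I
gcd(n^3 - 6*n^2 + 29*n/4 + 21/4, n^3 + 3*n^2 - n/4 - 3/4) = n + 1/2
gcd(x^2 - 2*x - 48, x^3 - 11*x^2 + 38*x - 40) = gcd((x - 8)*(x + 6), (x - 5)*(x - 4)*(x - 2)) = 1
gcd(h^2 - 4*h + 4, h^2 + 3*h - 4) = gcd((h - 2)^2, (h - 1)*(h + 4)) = 1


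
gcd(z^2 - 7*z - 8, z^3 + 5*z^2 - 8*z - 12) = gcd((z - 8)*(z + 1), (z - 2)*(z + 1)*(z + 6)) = z + 1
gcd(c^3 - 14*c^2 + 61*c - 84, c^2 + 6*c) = 1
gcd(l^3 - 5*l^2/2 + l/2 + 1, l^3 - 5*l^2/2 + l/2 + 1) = l^3 - 5*l^2/2 + l/2 + 1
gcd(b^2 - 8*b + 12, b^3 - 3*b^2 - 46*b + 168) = b - 6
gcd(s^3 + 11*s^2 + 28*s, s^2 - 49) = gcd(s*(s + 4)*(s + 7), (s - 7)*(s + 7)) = s + 7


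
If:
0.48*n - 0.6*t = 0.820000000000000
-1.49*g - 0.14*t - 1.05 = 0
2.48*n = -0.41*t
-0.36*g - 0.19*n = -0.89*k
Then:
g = -0.59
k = -0.20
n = 0.20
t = -1.21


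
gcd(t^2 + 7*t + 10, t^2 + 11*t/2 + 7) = t + 2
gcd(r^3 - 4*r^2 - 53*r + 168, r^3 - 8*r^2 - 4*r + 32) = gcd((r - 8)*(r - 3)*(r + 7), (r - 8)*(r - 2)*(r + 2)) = r - 8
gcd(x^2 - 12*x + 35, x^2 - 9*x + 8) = 1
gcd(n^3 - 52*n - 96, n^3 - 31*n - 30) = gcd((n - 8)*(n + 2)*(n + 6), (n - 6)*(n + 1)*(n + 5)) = 1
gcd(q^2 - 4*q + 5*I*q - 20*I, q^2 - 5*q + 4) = q - 4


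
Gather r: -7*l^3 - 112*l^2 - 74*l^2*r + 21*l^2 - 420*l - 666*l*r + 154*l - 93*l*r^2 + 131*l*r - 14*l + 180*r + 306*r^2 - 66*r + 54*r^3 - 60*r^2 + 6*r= -7*l^3 - 91*l^2 - 280*l + 54*r^3 + r^2*(246 - 93*l) + r*(-74*l^2 - 535*l + 120)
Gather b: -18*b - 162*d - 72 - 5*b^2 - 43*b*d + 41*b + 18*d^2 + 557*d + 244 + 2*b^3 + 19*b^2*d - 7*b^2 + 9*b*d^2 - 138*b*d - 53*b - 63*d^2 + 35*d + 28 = 2*b^3 + b^2*(19*d - 12) + b*(9*d^2 - 181*d - 30) - 45*d^2 + 430*d + 200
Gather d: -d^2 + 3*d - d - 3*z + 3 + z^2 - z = -d^2 + 2*d + z^2 - 4*z + 3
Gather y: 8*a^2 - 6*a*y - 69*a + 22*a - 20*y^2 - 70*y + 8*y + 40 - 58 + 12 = 8*a^2 - 47*a - 20*y^2 + y*(-6*a - 62) - 6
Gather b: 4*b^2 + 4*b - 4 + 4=4*b^2 + 4*b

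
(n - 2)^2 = n^2 - 4*n + 4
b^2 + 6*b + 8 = (b + 2)*(b + 4)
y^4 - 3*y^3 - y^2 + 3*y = y*(y - 3)*(y - 1)*(y + 1)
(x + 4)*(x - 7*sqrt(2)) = x^2 - 7*sqrt(2)*x + 4*x - 28*sqrt(2)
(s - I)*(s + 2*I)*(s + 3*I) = s^3 + 4*I*s^2 - s + 6*I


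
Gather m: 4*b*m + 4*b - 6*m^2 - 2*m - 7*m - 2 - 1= 4*b - 6*m^2 + m*(4*b - 9) - 3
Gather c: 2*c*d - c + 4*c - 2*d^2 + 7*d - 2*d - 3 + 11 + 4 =c*(2*d + 3) - 2*d^2 + 5*d + 12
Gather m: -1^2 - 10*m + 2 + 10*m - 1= 0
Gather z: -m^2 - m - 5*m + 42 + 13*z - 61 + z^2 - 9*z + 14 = -m^2 - 6*m + z^2 + 4*z - 5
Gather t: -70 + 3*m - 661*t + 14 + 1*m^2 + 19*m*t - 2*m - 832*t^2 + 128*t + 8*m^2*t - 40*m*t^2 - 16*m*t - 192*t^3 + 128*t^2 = m^2 + m - 192*t^3 + t^2*(-40*m - 704) + t*(8*m^2 + 3*m - 533) - 56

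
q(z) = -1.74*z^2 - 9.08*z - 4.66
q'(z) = -3.48*z - 9.08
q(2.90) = -45.63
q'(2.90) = -19.17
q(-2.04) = 6.62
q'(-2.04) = -1.98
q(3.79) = -64.07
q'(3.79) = -22.27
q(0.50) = -9.64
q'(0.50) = -10.82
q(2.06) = -30.75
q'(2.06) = -16.25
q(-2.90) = 7.04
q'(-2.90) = 1.01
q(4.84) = -89.37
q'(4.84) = -25.92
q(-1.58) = 5.34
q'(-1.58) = -3.58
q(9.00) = -227.32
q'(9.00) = -40.40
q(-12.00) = -146.26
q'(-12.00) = 32.68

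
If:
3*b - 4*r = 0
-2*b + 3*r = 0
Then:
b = 0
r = 0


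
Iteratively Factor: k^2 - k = (k - 1)*(k)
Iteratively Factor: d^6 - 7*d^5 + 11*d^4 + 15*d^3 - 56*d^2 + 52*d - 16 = (d - 4)*(d^5 - 3*d^4 - d^3 + 11*d^2 - 12*d + 4) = (d - 4)*(d - 2)*(d^4 - d^3 - 3*d^2 + 5*d - 2) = (d - 4)*(d - 2)*(d + 2)*(d^3 - 3*d^2 + 3*d - 1) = (d - 4)*(d - 2)*(d - 1)*(d + 2)*(d^2 - 2*d + 1) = (d - 4)*(d - 2)*(d - 1)^2*(d + 2)*(d - 1)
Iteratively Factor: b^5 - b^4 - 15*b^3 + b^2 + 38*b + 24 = (b - 2)*(b^4 + b^3 - 13*b^2 - 25*b - 12) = (b - 2)*(b + 1)*(b^3 - 13*b - 12) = (b - 4)*(b - 2)*(b + 1)*(b^2 + 4*b + 3) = (b - 4)*(b - 2)*(b + 1)^2*(b + 3)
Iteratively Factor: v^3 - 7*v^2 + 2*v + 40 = (v - 4)*(v^2 - 3*v - 10) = (v - 5)*(v - 4)*(v + 2)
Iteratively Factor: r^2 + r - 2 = (r + 2)*(r - 1)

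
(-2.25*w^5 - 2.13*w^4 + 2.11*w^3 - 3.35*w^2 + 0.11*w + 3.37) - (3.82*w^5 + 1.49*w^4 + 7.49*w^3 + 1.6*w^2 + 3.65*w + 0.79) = -6.07*w^5 - 3.62*w^4 - 5.38*w^3 - 4.95*w^2 - 3.54*w + 2.58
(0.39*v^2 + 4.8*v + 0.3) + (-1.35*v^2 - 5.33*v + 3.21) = -0.96*v^2 - 0.53*v + 3.51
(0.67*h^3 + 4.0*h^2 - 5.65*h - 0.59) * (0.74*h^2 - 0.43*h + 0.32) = 0.4958*h^5 + 2.6719*h^4 - 5.6866*h^3 + 3.2729*h^2 - 1.5543*h - 0.1888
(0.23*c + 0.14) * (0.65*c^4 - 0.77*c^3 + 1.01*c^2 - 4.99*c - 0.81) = 0.1495*c^5 - 0.0861*c^4 + 0.1245*c^3 - 1.0063*c^2 - 0.8849*c - 0.1134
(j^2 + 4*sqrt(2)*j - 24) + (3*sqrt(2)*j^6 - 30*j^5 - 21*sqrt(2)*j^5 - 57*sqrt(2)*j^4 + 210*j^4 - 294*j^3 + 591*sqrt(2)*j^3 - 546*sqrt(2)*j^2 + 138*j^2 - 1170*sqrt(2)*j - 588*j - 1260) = 3*sqrt(2)*j^6 - 30*j^5 - 21*sqrt(2)*j^5 - 57*sqrt(2)*j^4 + 210*j^4 - 294*j^3 + 591*sqrt(2)*j^3 - 546*sqrt(2)*j^2 + 139*j^2 - 1166*sqrt(2)*j - 588*j - 1284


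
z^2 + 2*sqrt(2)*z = z*(z + 2*sqrt(2))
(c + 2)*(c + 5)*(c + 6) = c^3 + 13*c^2 + 52*c + 60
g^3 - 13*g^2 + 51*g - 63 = (g - 7)*(g - 3)^2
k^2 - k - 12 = (k - 4)*(k + 3)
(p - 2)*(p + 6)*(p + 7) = p^3 + 11*p^2 + 16*p - 84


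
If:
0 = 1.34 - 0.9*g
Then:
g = 1.49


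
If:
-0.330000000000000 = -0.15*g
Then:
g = 2.20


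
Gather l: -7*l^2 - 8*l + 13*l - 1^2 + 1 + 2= -7*l^2 + 5*l + 2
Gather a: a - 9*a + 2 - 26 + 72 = 48 - 8*a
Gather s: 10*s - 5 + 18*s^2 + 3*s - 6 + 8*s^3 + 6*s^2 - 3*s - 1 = 8*s^3 + 24*s^2 + 10*s - 12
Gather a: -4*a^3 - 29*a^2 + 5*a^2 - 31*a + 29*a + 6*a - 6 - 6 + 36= -4*a^3 - 24*a^2 + 4*a + 24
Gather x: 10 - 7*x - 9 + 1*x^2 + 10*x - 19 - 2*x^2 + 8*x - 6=-x^2 + 11*x - 24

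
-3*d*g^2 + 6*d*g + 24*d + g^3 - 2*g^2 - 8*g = (-3*d + g)*(g - 4)*(g + 2)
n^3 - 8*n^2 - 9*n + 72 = (n - 8)*(n - 3)*(n + 3)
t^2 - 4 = (t - 2)*(t + 2)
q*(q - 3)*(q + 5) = q^3 + 2*q^2 - 15*q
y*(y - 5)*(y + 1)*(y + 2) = y^4 - 2*y^3 - 13*y^2 - 10*y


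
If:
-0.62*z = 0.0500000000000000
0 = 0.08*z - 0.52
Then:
No Solution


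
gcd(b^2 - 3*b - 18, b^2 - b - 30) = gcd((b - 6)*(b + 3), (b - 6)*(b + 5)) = b - 6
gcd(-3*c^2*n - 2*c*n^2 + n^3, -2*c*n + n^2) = n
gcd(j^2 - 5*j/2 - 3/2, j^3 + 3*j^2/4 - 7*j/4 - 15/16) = j + 1/2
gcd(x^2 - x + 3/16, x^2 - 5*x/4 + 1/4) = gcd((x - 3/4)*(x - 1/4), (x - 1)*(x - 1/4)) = x - 1/4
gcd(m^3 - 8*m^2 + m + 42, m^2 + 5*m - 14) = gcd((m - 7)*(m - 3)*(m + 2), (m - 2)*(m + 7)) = 1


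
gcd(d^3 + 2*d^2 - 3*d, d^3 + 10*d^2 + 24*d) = d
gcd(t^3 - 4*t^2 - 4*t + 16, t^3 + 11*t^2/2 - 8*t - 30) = t + 2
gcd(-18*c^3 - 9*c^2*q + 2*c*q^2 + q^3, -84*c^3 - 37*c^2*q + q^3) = 3*c + q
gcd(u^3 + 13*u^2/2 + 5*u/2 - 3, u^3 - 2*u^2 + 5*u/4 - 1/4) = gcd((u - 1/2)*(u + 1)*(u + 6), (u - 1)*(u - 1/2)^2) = u - 1/2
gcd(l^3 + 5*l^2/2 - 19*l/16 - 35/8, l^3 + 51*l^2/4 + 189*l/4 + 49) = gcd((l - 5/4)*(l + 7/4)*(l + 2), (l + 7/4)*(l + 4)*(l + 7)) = l + 7/4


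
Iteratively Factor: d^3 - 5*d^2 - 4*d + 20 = (d - 2)*(d^2 - 3*d - 10) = (d - 5)*(d - 2)*(d + 2)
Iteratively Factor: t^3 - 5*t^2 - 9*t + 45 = (t + 3)*(t^2 - 8*t + 15) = (t - 3)*(t + 3)*(t - 5)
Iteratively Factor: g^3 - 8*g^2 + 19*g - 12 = (g - 4)*(g^2 - 4*g + 3) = (g - 4)*(g - 1)*(g - 3)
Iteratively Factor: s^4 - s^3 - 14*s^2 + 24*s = (s)*(s^3 - s^2 - 14*s + 24) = s*(s - 2)*(s^2 + s - 12) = s*(s - 3)*(s - 2)*(s + 4)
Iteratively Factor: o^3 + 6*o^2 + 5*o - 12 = (o + 3)*(o^2 + 3*o - 4) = (o - 1)*(o + 3)*(o + 4)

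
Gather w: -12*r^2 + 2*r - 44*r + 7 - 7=-12*r^2 - 42*r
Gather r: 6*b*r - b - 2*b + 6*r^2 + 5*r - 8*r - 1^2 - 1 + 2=-3*b + 6*r^2 + r*(6*b - 3)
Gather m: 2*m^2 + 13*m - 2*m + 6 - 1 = 2*m^2 + 11*m + 5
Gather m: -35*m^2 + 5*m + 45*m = -35*m^2 + 50*m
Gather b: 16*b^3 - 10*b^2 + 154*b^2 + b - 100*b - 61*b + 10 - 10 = 16*b^3 + 144*b^2 - 160*b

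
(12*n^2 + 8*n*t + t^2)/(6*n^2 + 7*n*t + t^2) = (2*n + t)/(n + t)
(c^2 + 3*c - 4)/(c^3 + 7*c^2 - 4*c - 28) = (c^2 + 3*c - 4)/(c^3 + 7*c^2 - 4*c - 28)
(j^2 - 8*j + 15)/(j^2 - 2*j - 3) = (j - 5)/(j + 1)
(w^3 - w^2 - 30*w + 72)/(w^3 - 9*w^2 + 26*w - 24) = (w + 6)/(w - 2)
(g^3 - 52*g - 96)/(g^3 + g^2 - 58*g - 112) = (g + 6)/(g + 7)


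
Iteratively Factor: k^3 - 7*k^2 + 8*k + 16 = (k - 4)*(k^2 - 3*k - 4) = (k - 4)^2*(k + 1)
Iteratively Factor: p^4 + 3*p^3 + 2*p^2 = (p)*(p^3 + 3*p^2 + 2*p) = p*(p + 1)*(p^2 + 2*p) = p^2*(p + 1)*(p + 2)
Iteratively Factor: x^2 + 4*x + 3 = (x + 1)*(x + 3)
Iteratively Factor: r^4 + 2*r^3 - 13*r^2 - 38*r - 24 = (r + 2)*(r^3 - 13*r - 12) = (r + 1)*(r + 2)*(r^2 - r - 12) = (r + 1)*(r + 2)*(r + 3)*(r - 4)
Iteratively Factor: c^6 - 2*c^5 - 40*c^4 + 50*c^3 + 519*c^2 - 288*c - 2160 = (c + 3)*(c^5 - 5*c^4 - 25*c^3 + 125*c^2 + 144*c - 720) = (c + 3)*(c + 4)*(c^4 - 9*c^3 + 11*c^2 + 81*c - 180) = (c - 3)*(c + 3)*(c + 4)*(c^3 - 6*c^2 - 7*c + 60) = (c - 5)*(c - 3)*(c + 3)*(c + 4)*(c^2 - c - 12) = (c - 5)*(c - 3)*(c + 3)^2*(c + 4)*(c - 4)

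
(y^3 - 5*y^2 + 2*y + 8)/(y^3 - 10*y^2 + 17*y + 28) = (y - 2)/(y - 7)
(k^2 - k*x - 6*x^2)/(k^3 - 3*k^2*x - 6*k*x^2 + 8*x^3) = (k - 3*x)/(k^2 - 5*k*x + 4*x^2)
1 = 1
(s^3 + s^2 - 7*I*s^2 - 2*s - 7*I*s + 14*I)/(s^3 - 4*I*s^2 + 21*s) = (s^2 + s - 2)/(s*(s + 3*I))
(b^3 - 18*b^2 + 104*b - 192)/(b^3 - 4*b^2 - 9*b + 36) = (b^2 - 14*b + 48)/(b^2 - 9)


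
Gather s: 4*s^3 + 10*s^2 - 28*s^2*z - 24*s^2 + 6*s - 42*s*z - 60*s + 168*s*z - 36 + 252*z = 4*s^3 + s^2*(-28*z - 14) + s*(126*z - 54) + 252*z - 36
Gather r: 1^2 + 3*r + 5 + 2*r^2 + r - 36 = 2*r^2 + 4*r - 30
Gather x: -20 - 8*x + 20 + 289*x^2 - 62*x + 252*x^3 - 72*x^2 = 252*x^3 + 217*x^2 - 70*x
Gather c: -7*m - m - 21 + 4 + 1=-8*m - 16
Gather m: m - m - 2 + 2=0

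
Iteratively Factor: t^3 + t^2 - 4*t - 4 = (t - 2)*(t^2 + 3*t + 2) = (t - 2)*(t + 2)*(t + 1)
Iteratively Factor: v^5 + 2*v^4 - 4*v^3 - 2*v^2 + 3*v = (v + 1)*(v^4 + v^3 - 5*v^2 + 3*v) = (v - 1)*(v + 1)*(v^3 + 2*v^2 - 3*v) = (v - 1)^2*(v + 1)*(v^2 + 3*v) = (v - 1)^2*(v + 1)*(v + 3)*(v)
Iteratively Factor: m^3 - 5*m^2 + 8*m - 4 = (m - 2)*(m^2 - 3*m + 2) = (m - 2)*(m - 1)*(m - 2)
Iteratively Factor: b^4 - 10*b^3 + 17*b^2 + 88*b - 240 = (b - 4)*(b^3 - 6*b^2 - 7*b + 60) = (b - 5)*(b - 4)*(b^2 - b - 12) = (b - 5)*(b - 4)^2*(b + 3)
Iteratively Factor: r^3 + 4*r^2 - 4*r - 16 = (r - 2)*(r^2 + 6*r + 8) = (r - 2)*(r + 4)*(r + 2)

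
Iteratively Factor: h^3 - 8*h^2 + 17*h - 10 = (h - 1)*(h^2 - 7*h + 10) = (h - 2)*(h - 1)*(h - 5)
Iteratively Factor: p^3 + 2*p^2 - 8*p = (p - 2)*(p^2 + 4*p) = (p - 2)*(p + 4)*(p)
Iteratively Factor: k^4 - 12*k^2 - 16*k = (k - 4)*(k^3 + 4*k^2 + 4*k) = k*(k - 4)*(k^2 + 4*k + 4) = k*(k - 4)*(k + 2)*(k + 2)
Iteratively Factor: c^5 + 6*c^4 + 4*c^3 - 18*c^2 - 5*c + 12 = (c + 1)*(c^4 + 5*c^3 - c^2 - 17*c + 12) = (c - 1)*(c + 1)*(c^3 + 6*c^2 + 5*c - 12) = (c - 1)*(c + 1)*(c + 3)*(c^2 + 3*c - 4) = (c - 1)^2*(c + 1)*(c + 3)*(c + 4)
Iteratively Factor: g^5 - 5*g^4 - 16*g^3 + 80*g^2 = (g)*(g^4 - 5*g^3 - 16*g^2 + 80*g) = g^2*(g^3 - 5*g^2 - 16*g + 80) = g^2*(g - 5)*(g^2 - 16) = g^2*(g - 5)*(g - 4)*(g + 4)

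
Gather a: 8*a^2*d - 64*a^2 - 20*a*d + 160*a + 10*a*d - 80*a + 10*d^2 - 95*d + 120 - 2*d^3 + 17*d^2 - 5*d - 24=a^2*(8*d - 64) + a*(80 - 10*d) - 2*d^3 + 27*d^2 - 100*d + 96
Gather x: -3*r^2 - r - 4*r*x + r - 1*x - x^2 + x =-3*r^2 - 4*r*x - x^2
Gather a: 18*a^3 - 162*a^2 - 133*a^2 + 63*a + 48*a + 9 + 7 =18*a^3 - 295*a^2 + 111*a + 16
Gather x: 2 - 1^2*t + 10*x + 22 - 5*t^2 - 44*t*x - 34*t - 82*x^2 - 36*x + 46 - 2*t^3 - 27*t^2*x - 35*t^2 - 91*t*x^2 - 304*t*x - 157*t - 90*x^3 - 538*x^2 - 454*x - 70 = -2*t^3 - 40*t^2 - 192*t - 90*x^3 + x^2*(-91*t - 620) + x*(-27*t^2 - 348*t - 480)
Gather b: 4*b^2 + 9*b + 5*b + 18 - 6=4*b^2 + 14*b + 12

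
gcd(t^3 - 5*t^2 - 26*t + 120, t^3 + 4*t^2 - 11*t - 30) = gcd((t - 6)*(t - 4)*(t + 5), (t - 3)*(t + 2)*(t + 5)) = t + 5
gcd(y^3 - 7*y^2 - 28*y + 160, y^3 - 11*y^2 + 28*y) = y - 4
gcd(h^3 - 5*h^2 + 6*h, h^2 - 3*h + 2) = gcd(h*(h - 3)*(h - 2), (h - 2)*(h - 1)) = h - 2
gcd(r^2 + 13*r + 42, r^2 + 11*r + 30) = r + 6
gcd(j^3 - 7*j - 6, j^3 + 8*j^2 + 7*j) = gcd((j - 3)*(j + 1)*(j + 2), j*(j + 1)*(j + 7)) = j + 1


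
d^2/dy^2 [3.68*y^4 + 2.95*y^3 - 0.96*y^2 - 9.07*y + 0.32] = 44.16*y^2 + 17.7*y - 1.92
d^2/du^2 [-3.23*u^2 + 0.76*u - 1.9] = -6.46000000000000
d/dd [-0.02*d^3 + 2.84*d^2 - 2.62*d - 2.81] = -0.06*d^2 + 5.68*d - 2.62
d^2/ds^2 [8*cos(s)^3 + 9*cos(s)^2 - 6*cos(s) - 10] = -18*cos(2*s) - 18*cos(3*s)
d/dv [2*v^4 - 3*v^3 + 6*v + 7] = 8*v^3 - 9*v^2 + 6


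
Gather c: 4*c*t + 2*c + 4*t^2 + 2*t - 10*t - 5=c*(4*t + 2) + 4*t^2 - 8*t - 5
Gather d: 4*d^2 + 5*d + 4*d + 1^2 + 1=4*d^2 + 9*d + 2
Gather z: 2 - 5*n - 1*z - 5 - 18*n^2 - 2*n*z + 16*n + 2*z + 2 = -18*n^2 + 11*n + z*(1 - 2*n) - 1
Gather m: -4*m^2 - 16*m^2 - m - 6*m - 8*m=-20*m^2 - 15*m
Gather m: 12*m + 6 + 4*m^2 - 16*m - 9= 4*m^2 - 4*m - 3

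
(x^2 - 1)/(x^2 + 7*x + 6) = (x - 1)/(x + 6)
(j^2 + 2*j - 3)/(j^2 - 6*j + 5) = (j + 3)/(j - 5)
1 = 1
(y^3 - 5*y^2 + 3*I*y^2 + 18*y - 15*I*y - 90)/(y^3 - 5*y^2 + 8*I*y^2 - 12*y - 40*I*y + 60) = (y - 3*I)/(y + 2*I)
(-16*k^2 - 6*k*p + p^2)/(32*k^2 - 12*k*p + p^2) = (2*k + p)/(-4*k + p)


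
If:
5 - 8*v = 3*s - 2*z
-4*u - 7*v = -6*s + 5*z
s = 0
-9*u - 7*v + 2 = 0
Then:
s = 0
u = -67/430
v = 209/430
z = -239/430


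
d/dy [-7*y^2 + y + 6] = 1 - 14*y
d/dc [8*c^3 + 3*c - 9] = 24*c^2 + 3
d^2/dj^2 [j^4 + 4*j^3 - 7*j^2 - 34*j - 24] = 12*j^2 + 24*j - 14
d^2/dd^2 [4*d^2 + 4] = 8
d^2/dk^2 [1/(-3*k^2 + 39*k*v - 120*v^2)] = 2*(k^2 - 13*k*v + 40*v^2 - (2*k - 13*v)^2)/(3*(k^2 - 13*k*v + 40*v^2)^3)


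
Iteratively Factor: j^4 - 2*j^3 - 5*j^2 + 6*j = (j + 2)*(j^3 - 4*j^2 + 3*j) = (j - 3)*(j + 2)*(j^2 - j) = (j - 3)*(j - 1)*(j + 2)*(j)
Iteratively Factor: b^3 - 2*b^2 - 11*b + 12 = (b - 4)*(b^2 + 2*b - 3) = (b - 4)*(b - 1)*(b + 3)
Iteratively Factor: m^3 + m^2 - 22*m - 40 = (m - 5)*(m^2 + 6*m + 8) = (m - 5)*(m + 2)*(m + 4)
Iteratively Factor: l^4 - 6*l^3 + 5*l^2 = (l)*(l^3 - 6*l^2 + 5*l) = l*(l - 1)*(l^2 - 5*l) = l^2*(l - 1)*(l - 5)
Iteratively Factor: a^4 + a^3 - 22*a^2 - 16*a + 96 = (a + 3)*(a^3 - 2*a^2 - 16*a + 32) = (a - 4)*(a + 3)*(a^2 + 2*a - 8) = (a - 4)*(a - 2)*(a + 3)*(a + 4)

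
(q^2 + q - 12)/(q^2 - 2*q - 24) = (q - 3)/(q - 6)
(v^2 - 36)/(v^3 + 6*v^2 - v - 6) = (v - 6)/(v^2 - 1)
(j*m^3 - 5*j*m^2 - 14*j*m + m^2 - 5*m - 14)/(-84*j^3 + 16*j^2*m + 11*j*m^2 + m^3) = (j*m^3 - 5*j*m^2 - 14*j*m + m^2 - 5*m - 14)/(-84*j^3 + 16*j^2*m + 11*j*m^2 + m^3)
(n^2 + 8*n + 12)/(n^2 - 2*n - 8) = (n + 6)/(n - 4)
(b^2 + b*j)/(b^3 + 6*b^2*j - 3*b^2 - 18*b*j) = (b + j)/(b^2 + 6*b*j - 3*b - 18*j)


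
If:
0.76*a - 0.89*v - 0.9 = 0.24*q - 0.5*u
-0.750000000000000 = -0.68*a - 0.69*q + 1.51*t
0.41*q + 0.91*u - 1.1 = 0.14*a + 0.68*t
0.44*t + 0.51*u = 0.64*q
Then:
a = 1.20557569760551*v + 0.820121541153046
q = 1.09259771292723*v + 1.16514796035235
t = 1.04217476575598*v + 0.405056119620655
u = 0.471971841844698*v + 1.1126862784165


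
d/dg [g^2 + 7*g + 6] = 2*g + 7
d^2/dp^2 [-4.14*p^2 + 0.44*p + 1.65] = -8.28000000000000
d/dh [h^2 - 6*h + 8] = 2*h - 6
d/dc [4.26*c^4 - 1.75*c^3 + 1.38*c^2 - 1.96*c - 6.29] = 17.04*c^3 - 5.25*c^2 + 2.76*c - 1.96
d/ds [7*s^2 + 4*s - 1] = 14*s + 4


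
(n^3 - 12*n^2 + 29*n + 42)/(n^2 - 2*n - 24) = (n^2 - 6*n - 7)/(n + 4)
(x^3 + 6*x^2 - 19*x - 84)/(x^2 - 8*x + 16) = (x^2 + 10*x + 21)/(x - 4)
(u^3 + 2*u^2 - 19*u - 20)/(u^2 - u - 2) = (u^2 + u - 20)/(u - 2)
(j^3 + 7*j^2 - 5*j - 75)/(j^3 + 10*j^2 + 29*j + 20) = (j^2 + 2*j - 15)/(j^2 + 5*j + 4)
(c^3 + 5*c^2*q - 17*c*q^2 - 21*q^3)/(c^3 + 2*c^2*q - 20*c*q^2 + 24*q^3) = (c^3 + 5*c^2*q - 17*c*q^2 - 21*q^3)/(c^3 + 2*c^2*q - 20*c*q^2 + 24*q^3)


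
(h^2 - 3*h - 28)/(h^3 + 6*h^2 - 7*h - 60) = (h - 7)/(h^2 + 2*h - 15)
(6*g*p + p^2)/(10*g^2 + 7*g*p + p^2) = p*(6*g + p)/(10*g^2 + 7*g*p + p^2)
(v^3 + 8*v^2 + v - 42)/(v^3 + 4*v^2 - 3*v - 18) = (v + 7)/(v + 3)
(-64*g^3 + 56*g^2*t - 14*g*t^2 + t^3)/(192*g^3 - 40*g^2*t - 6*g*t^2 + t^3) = (-2*g + t)/(6*g + t)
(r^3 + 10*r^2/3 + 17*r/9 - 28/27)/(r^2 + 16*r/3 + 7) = (r^2 + r - 4/9)/(r + 3)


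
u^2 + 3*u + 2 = (u + 1)*(u + 2)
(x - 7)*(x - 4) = x^2 - 11*x + 28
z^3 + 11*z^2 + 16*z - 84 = (z - 2)*(z + 6)*(z + 7)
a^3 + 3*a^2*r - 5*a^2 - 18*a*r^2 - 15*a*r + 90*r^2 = (a - 5)*(a - 3*r)*(a + 6*r)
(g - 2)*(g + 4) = g^2 + 2*g - 8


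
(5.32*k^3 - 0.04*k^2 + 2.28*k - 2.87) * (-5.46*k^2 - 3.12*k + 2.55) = -29.0472*k^5 - 16.38*k^4 + 1.242*k^3 + 8.4546*k^2 + 14.7684*k - 7.3185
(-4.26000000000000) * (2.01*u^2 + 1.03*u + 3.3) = -8.5626*u^2 - 4.3878*u - 14.058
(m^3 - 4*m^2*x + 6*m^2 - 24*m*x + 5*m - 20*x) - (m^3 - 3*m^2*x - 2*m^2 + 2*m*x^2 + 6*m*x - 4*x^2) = -m^2*x + 8*m^2 - 2*m*x^2 - 30*m*x + 5*m + 4*x^2 - 20*x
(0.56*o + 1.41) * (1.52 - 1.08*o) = -0.6048*o^2 - 0.6716*o + 2.1432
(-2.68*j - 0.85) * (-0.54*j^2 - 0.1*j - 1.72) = 1.4472*j^3 + 0.727*j^2 + 4.6946*j + 1.462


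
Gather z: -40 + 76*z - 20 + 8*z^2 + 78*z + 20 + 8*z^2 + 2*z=16*z^2 + 156*z - 40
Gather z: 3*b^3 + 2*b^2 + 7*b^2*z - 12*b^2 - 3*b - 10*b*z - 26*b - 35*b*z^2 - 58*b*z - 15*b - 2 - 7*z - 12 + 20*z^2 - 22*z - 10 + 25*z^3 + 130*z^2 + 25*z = 3*b^3 - 10*b^2 - 44*b + 25*z^3 + z^2*(150 - 35*b) + z*(7*b^2 - 68*b - 4) - 24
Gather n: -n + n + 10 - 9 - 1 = 0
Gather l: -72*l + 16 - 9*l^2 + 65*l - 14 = -9*l^2 - 7*l + 2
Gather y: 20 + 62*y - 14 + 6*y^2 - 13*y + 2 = 6*y^2 + 49*y + 8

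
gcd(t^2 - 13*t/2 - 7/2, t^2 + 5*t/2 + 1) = t + 1/2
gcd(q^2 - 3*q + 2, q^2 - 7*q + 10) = q - 2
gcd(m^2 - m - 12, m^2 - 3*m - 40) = 1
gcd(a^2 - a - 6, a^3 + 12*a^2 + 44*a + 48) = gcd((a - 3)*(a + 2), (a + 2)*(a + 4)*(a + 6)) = a + 2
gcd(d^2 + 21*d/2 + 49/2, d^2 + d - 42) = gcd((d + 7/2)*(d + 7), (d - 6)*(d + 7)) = d + 7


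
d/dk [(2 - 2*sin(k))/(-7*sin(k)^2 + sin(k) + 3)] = 2*(-7*sin(k)^2 + 14*sin(k) - 4)*cos(k)/(-7*sin(k)^2 + sin(k) + 3)^2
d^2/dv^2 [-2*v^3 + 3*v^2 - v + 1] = 6 - 12*v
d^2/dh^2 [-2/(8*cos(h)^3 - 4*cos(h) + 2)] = 2*((18*sin(h)^2 - 5)*(cos(h) + cos(3*h) + 1)*cos(h) - 4*(6*cos(h)^2 - 1)^2*sin(h)^2)/(cos(h) + cos(3*h) + 1)^3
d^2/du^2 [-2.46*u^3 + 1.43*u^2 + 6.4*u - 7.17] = 2.86 - 14.76*u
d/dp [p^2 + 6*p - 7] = 2*p + 6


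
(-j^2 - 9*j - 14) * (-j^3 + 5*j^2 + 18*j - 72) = j^5 + 4*j^4 - 49*j^3 - 160*j^2 + 396*j + 1008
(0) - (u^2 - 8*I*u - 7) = -u^2 + 8*I*u + 7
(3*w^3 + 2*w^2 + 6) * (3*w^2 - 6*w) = 9*w^5 - 12*w^4 - 12*w^3 + 18*w^2 - 36*w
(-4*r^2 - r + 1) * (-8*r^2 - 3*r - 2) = 32*r^4 + 20*r^3 + 3*r^2 - r - 2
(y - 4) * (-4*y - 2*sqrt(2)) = -4*y^2 - 2*sqrt(2)*y + 16*y + 8*sqrt(2)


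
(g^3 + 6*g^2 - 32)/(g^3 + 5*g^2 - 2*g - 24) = (g + 4)/(g + 3)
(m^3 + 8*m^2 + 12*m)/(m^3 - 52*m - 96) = m/(m - 8)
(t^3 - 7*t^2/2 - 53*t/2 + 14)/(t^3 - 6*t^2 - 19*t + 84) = (t - 1/2)/(t - 3)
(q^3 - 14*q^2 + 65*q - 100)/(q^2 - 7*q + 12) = (q^2 - 10*q + 25)/(q - 3)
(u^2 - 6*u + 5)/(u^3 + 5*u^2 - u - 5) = (u - 5)/(u^2 + 6*u + 5)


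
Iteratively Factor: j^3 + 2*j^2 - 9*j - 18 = (j + 3)*(j^2 - j - 6) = (j + 2)*(j + 3)*(j - 3)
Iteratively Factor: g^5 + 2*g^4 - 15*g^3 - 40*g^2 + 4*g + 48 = (g + 2)*(g^4 - 15*g^2 - 10*g + 24) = (g - 1)*(g + 2)*(g^3 + g^2 - 14*g - 24) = (g - 4)*(g - 1)*(g + 2)*(g^2 + 5*g + 6) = (g - 4)*(g - 1)*(g + 2)*(g + 3)*(g + 2)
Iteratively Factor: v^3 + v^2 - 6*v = (v - 2)*(v^2 + 3*v) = v*(v - 2)*(v + 3)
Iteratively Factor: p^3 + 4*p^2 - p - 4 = (p + 4)*(p^2 - 1) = (p - 1)*(p + 4)*(p + 1)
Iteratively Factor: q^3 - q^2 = (q)*(q^2 - q) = q*(q - 1)*(q)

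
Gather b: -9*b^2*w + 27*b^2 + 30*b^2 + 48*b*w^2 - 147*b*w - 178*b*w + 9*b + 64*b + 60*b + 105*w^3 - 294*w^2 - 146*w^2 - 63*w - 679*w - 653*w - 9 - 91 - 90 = b^2*(57 - 9*w) + b*(48*w^2 - 325*w + 133) + 105*w^3 - 440*w^2 - 1395*w - 190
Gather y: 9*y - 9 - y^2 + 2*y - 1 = -y^2 + 11*y - 10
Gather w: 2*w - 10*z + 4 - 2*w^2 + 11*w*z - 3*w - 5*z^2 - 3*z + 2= -2*w^2 + w*(11*z - 1) - 5*z^2 - 13*z + 6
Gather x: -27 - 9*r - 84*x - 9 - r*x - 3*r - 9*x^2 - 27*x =-12*r - 9*x^2 + x*(-r - 111) - 36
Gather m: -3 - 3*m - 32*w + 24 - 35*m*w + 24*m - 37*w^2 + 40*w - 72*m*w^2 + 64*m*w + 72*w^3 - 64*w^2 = m*(-72*w^2 + 29*w + 21) + 72*w^3 - 101*w^2 + 8*w + 21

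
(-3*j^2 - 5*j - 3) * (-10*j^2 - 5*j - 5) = 30*j^4 + 65*j^3 + 70*j^2 + 40*j + 15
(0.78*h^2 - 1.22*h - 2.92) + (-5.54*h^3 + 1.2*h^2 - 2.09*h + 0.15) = -5.54*h^3 + 1.98*h^2 - 3.31*h - 2.77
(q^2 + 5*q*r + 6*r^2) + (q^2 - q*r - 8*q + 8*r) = 2*q^2 + 4*q*r - 8*q + 6*r^2 + 8*r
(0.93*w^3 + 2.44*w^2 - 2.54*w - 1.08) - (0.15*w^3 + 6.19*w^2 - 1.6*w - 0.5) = 0.78*w^3 - 3.75*w^2 - 0.94*w - 0.58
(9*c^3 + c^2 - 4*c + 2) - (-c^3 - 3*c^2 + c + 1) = 10*c^3 + 4*c^2 - 5*c + 1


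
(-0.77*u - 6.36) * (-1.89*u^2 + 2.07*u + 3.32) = 1.4553*u^3 + 10.4265*u^2 - 15.7216*u - 21.1152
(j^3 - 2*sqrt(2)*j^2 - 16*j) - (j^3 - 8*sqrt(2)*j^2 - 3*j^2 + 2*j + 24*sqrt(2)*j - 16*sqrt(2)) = 3*j^2 + 6*sqrt(2)*j^2 - 24*sqrt(2)*j - 18*j + 16*sqrt(2)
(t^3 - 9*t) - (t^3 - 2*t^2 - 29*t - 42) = 2*t^2 + 20*t + 42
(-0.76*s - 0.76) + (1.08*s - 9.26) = 0.32*s - 10.02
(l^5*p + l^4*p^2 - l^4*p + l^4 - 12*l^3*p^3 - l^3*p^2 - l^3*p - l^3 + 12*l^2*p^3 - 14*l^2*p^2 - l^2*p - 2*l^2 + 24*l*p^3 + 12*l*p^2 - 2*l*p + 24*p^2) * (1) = l^5*p + l^4*p^2 - l^4*p + l^4 - 12*l^3*p^3 - l^3*p^2 - l^3*p - l^3 + 12*l^2*p^3 - 14*l^2*p^2 - l^2*p - 2*l^2 + 24*l*p^3 + 12*l*p^2 - 2*l*p + 24*p^2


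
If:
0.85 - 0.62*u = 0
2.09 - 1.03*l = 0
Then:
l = 2.03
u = 1.37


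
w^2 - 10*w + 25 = (w - 5)^2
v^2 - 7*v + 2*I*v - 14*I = (v - 7)*(v + 2*I)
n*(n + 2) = n^2 + 2*n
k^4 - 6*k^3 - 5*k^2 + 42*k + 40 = (k - 5)*(k - 4)*(k + 1)*(k + 2)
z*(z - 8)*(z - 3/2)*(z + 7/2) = z^4 - 6*z^3 - 85*z^2/4 + 42*z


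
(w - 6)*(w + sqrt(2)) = w^2 - 6*w + sqrt(2)*w - 6*sqrt(2)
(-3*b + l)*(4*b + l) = -12*b^2 + b*l + l^2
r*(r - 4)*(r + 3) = r^3 - r^2 - 12*r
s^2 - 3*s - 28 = (s - 7)*(s + 4)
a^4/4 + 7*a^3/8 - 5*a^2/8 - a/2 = a*(a/4 + 1)*(a - 1)*(a + 1/2)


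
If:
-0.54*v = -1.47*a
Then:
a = 0.36734693877551*v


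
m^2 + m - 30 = (m - 5)*(m + 6)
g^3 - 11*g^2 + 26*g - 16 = (g - 8)*(g - 2)*(g - 1)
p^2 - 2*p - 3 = (p - 3)*(p + 1)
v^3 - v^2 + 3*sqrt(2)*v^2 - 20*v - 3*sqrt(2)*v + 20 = (v - 1)*(v - 2*sqrt(2))*(v + 5*sqrt(2))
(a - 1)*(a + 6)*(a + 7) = a^3 + 12*a^2 + 29*a - 42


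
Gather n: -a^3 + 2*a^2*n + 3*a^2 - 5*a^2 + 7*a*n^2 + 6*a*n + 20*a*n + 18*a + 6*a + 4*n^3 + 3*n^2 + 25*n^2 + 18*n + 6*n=-a^3 - 2*a^2 + 24*a + 4*n^3 + n^2*(7*a + 28) + n*(2*a^2 + 26*a + 24)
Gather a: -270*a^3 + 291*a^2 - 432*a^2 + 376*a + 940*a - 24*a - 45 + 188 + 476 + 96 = -270*a^3 - 141*a^2 + 1292*a + 715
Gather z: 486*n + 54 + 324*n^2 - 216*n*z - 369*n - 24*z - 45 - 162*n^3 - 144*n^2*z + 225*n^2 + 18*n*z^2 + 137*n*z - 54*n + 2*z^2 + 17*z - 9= -162*n^3 + 549*n^2 + 63*n + z^2*(18*n + 2) + z*(-144*n^2 - 79*n - 7)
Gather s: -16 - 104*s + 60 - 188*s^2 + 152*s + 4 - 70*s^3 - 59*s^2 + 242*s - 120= -70*s^3 - 247*s^2 + 290*s - 72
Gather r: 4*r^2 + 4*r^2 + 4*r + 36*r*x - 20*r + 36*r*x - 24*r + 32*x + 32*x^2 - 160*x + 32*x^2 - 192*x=8*r^2 + r*(72*x - 40) + 64*x^2 - 320*x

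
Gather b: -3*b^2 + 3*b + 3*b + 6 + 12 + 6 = -3*b^2 + 6*b + 24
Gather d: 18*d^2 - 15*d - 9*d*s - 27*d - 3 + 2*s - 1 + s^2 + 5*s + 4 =18*d^2 + d*(-9*s - 42) + s^2 + 7*s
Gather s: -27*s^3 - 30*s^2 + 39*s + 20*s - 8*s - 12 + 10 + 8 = -27*s^3 - 30*s^2 + 51*s + 6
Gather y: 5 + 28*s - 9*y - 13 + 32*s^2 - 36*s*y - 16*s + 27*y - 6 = 32*s^2 + 12*s + y*(18 - 36*s) - 14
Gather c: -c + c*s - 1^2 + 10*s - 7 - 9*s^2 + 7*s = c*(s - 1) - 9*s^2 + 17*s - 8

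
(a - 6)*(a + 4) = a^2 - 2*a - 24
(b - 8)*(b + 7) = b^2 - b - 56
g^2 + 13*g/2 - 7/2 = (g - 1/2)*(g + 7)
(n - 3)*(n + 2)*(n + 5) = n^3 + 4*n^2 - 11*n - 30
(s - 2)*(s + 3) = s^2 + s - 6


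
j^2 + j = j*(j + 1)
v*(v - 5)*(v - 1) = v^3 - 6*v^2 + 5*v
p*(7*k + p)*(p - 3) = 7*k*p^2 - 21*k*p + p^3 - 3*p^2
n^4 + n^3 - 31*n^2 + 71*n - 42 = (n - 3)*(n - 2)*(n - 1)*(n + 7)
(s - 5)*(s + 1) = s^2 - 4*s - 5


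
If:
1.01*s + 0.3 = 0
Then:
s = -0.30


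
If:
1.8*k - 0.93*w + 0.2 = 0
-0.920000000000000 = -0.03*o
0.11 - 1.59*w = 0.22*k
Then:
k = -0.07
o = 30.67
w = 0.08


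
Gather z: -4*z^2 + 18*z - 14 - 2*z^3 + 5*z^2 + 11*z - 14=-2*z^3 + z^2 + 29*z - 28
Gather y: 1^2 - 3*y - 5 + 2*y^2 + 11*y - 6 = 2*y^2 + 8*y - 10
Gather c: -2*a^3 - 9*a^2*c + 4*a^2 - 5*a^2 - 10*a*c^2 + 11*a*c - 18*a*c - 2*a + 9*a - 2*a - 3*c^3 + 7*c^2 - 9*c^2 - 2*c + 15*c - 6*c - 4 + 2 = -2*a^3 - a^2 + 5*a - 3*c^3 + c^2*(-10*a - 2) + c*(-9*a^2 - 7*a + 7) - 2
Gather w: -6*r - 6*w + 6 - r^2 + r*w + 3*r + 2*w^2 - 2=-r^2 - 3*r + 2*w^2 + w*(r - 6) + 4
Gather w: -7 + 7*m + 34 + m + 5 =8*m + 32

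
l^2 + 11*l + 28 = (l + 4)*(l + 7)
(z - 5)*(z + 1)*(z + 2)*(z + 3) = z^4 + z^3 - 19*z^2 - 49*z - 30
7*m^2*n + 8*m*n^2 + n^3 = n*(m + n)*(7*m + n)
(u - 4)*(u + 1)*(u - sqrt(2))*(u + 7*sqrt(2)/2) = u^4 - 3*u^3 + 5*sqrt(2)*u^3/2 - 11*u^2 - 15*sqrt(2)*u^2/2 - 10*sqrt(2)*u + 21*u + 28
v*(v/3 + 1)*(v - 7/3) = v^3/3 + 2*v^2/9 - 7*v/3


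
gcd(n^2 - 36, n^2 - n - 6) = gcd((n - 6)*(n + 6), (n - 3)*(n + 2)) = 1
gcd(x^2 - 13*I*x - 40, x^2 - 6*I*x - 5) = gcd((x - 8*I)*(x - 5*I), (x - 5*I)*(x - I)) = x - 5*I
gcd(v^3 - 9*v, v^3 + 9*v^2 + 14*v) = v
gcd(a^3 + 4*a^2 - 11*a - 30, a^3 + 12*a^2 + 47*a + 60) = a + 5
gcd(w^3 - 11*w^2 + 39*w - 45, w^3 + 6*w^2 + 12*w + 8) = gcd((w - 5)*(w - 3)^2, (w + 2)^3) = 1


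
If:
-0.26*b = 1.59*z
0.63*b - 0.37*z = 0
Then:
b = 0.00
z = 0.00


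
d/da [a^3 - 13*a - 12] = 3*a^2 - 13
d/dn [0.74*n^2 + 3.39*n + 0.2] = 1.48*n + 3.39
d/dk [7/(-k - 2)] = 7/(k + 2)^2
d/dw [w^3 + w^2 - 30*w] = 3*w^2 + 2*w - 30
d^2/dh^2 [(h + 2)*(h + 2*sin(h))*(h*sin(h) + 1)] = -h^3*sin(h) - 2*h^2*sin(h) + 6*h^2*cos(h) + 4*h^2*cos(2*h) + 4*h*sin(h) + 8*sqrt(2)*h*sin(2*h + pi/4) + 8*h*cos(h) + 8*sin(2*h) + 4*cos(h) - 2*cos(2*h) + 4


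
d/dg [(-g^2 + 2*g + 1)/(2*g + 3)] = 2*(-g^2 - 3*g + 2)/(4*g^2 + 12*g + 9)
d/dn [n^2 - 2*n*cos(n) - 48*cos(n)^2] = 2*n*sin(n) + 2*n + 48*sin(2*n) - 2*cos(n)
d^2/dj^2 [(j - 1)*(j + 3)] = 2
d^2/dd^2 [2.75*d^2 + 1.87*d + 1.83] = 5.50000000000000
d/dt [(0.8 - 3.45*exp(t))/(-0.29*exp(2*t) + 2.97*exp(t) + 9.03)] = (-1.0005*exp(2*t) + 0.464*exp(t) - 33.5295)*exp(t)/(0.0841*exp(4*t) - 1.7226*exp(3*t) + 3.5835*exp(2*t) + 53.6382*exp(t) + 81.5409)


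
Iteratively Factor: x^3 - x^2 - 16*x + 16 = (x - 4)*(x^2 + 3*x - 4) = (x - 4)*(x - 1)*(x + 4)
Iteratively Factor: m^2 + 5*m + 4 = (m + 1)*(m + 4)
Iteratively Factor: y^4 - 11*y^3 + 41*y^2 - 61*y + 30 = (y - 3)*(y^3 - 8*y^2 + 17*y - 10) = (y - 5)*(y - 3)*(y^2 - 3*y + 2) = (y - 5)*(y - 3)*(y - 1)*(y - 2)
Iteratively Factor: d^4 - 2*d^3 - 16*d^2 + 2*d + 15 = (d + 1)*(d^3 - 3*d^2 - 13*d + 15) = (d - 1)*(d + 1)*(d^2 - 2*d - 15) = (d - 1)*(d + 1)*(d + 3)*(d - 5)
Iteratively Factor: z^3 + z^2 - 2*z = (z)*(z^2 + z - 2) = z*(z + 2)*(z - 1)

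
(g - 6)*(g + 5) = g^2 - g - 30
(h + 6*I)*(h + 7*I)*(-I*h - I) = -I*h^3 + 13*h^2 - I*h^2 + 13*h + 42*I*h + 42*I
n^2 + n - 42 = (n - 6)*(n + 7)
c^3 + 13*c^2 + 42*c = c*(c + 6)*(c + 7)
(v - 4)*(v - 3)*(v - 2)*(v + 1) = v^4 - 8*v^3 + 17*v^2 + 2*v - 24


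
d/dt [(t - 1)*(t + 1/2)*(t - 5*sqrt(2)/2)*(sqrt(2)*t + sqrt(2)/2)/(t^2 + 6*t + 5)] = sqrt(2)*(2*t + 1)*(-2*(t - 1)*(t + 3)*(2*t + 1)*(2*t - 5*sqrt(2)) + 2*(t - 1)*(6*t - 10*sqrt(2) + 1)*(t^2 + 6*t + 5) + (2*t + 1)*(2*t - 5*sqrt(2))*(t^2 + 6*t + 5))/(8*(t^2 + 6*t + 5)^2)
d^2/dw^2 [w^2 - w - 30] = 2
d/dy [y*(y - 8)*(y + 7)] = 3*y^2 - 2*y - 56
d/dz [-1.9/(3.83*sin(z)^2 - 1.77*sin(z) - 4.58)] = (14.554*sin(z) - 3.363)*cos(z)/(-3.83*sin(z)^2 + 1.77*sin(z) + 4.58)^2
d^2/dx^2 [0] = 0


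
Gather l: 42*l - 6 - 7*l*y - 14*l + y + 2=l*(28 - 7*y) + y - 4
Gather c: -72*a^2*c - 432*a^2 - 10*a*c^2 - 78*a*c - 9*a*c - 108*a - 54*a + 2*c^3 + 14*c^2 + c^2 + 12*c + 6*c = -432*a^2 - 162*a + 2*c^3 + c^2*(15 - 10*a) + c*(-72*a^2 - 87*a + 18)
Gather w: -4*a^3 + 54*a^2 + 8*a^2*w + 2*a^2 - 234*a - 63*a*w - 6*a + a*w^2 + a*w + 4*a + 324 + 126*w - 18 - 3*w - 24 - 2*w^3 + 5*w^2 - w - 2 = -4*a^3 + 56*a^2 - 236*a - 2*w^3 + w^2*(a + 5) + w*(8*a^2 - 62*a + 122) + 280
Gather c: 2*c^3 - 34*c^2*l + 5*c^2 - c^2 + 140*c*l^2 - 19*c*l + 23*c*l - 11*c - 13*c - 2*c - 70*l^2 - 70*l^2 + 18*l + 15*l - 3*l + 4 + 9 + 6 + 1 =2*c^3 + c^2*(4 - 34*l) + c*(140*l^2 + 4*l - 26) - 140*l^2 + 30*l + 20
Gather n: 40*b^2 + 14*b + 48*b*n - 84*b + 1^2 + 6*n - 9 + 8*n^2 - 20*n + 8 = 40*b^2 - 70*b + 8*n^2 + n*(48*b - 14)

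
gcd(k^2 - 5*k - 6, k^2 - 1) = k + 1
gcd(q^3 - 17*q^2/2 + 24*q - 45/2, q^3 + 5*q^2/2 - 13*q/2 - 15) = q - 5/2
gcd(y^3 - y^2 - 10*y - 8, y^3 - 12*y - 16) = y^2 - 2*y - 8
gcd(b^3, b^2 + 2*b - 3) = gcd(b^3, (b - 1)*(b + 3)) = 1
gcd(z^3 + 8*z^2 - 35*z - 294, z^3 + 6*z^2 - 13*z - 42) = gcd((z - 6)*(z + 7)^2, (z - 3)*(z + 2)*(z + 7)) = z + 7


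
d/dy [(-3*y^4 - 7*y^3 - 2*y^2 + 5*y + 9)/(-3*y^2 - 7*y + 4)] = (18*y^5 + 84*y^4 + 50*y^3 - 55*y^2 + 38*y + 83)/(9*y^4 + 42*y^3 + 25*y^2 - 56*y + 16)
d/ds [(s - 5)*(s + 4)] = 2*s - 1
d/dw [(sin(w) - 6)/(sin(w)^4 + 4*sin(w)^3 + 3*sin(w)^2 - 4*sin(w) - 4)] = (-3*sin(w)^3 + 22*sin(w)^2 + 25*sin(w) - 14)/((sin(w) + 2)^3*cos(w)^3)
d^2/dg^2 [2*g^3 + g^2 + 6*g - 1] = 12*g + 2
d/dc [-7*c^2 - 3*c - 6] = -14*c - 3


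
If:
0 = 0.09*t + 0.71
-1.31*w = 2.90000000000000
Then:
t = -7.89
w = -2.21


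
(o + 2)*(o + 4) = o^2 + 6*o + 8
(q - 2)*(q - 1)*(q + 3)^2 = q^4 + 3*q^3 - 7*q^2 - 15*q + 18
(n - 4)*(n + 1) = n^2 - 3*n - 4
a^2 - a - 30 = (a - 6)*(a + 5)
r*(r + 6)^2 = r^3 + 12*r^2 + 36*r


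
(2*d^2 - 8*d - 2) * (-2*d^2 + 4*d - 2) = -4*d^4 + 24*d^3 - 32*d^2 + 8*d + 4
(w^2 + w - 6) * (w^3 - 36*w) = w^5 + w^4 - 42*w^3 - 36*w^2 + 216*w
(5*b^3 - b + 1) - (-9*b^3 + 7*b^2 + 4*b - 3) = 14*b^3 - 7*b^2 - 5*b + 4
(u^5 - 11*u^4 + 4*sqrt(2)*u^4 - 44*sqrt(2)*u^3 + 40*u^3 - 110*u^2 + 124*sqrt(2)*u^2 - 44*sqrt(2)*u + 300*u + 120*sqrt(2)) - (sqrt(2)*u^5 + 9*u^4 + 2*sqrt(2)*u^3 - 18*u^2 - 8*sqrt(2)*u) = -sqrt(2)*u^5 + u^5 - 20*u^4 + 4*sqrt(2)*u^4 - 46*sqrt(2)*u^3 + 40*u^3 - 92*u^2 + 124*sqrt(2)*u^2 - 36*sqrt(2)*u + 300*u + 120*sqrt(2)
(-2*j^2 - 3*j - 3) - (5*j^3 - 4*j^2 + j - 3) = -5*j^3 + 2*j^2 - 4*j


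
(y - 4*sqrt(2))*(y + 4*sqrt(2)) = y^2 - 32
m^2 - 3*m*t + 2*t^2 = (m - 2*t)*(m - t)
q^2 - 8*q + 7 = (q - 7)*(q - 1)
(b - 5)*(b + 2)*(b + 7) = b^3 + 4*b^2 - 31*b - 70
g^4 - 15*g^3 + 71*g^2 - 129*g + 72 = (g - 8)*(g - 3)^2*(g - 1)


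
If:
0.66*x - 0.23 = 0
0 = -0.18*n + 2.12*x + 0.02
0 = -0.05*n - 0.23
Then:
No Solution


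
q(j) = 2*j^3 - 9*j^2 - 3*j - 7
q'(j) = 6*j^2 - 18*j - 3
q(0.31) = -8.74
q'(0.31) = -8.00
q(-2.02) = -54.15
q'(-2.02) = 57.84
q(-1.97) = -51.31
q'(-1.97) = 55.75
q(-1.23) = -20.65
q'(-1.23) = 28.22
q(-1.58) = -32.62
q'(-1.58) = 40.42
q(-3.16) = -150.50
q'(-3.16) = 113.79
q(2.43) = -38.74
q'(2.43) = -11.31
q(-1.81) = -42.91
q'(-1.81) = 49.24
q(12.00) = 2117.00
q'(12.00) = 645.00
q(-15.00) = -8737.00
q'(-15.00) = 1617.00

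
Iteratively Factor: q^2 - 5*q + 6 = (q - 2)*(q - 3)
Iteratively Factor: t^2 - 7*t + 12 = (t - 4)*(t - 3)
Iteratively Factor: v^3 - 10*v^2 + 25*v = (v)*(v^2 - 10*v + 25) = v*(v - 5)*(v - 5)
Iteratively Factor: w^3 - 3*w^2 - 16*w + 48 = (w + 4)*(w^2 - 7*w + 12) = (w - 3)*(w + 4)*(w - 4)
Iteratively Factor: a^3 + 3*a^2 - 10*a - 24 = (a - 3)*(a^2 + 6*a + 8) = (a - 3)*(a + 2)*(a + 4)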